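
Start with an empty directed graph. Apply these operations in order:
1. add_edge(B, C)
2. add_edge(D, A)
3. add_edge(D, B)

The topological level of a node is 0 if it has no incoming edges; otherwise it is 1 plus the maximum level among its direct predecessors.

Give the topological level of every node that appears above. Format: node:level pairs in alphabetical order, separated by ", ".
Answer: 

Answer: A:1, B:1, C:2, D:0

Derivation:
Op 1: add_edge(B, C). Edges now: 1
Op 2: add_edge(D, A). Edges now: 2
Op 3: add_edge(D, B). Edges now: 3
Compute levels (Kahn BFS):
  sources (in-degree 0): D
  process D: level=0
    D->A: in-degree(A)=0, level(A)=1, enqueue
    D->B: in-degree(B)=0, level(B)=1, enqueue
  process A: level=1
  process B: level=1
    B->C: in-degree(C)=0, level(C)=2, enqueue
  process C: level=2
All levels: A:1, B:1, C:2, D:0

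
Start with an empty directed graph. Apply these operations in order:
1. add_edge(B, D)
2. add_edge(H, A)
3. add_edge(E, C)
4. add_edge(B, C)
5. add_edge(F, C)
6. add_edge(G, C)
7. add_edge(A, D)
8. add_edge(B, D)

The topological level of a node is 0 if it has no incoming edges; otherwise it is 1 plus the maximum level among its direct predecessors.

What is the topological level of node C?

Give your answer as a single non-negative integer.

Answer: 1

Derivation:
Op 1: add_edge(B, D). Edges now: 1
Op 2: add_edge(H, A). Edges now: 2
Op 3: add_edge(E, C). Edges now: 3
Op 4: add_edge(B, C). Edges now: 4
Op 5: add_edge(F, C). Edges now: 5
Op 6: add_edge(G, C). Edges now: 6
Op 7: add_edge(A, D). Edges now: 7
Op 8: add_edge(B, D) (duplicate, no change). Edges now: 7
Compute levels (Kahn BFS):
  sources (in-degree 0): B, E, F, G, H
  process B: level=0
    B->C: in-degree(C)=3, level(C)>=1
    B->D: in-degree(D)=1, level(D)>=1
  process E: level=0
    E->C: in-degree(C)=2, level(C)>=1
  process F: level=0
    F->C: in-degree(C)=1, level(C)>=1
  process G: level=0
    G->C: in-degree(C)=0, level(C)=1, enqueue
  process H: level=0
    H->A: in-degree(A)=0, level(A)=1, enqueue
  process C: level=1
  process A: level=1
    A->D: in-degree(D)=0, level(D)=2, enqueue
  process D: level=2
All levels: A:1, B:0, C:1, D:2, E:0, F:0, G:0, H:0
level(C) = 1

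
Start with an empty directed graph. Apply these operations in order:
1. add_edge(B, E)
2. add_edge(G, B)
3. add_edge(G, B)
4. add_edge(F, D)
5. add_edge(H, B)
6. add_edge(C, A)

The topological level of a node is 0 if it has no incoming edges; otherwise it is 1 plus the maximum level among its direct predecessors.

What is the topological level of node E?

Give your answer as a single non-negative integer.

Op 1: add_edge(B, E). Edges now: 1
Op 2: add_edge(G, B). Edges now: 2
Op 3: add_edge(G, B) (duplicate, no change). Edges now: 2
Op 4: add_edge(F, D). Edges now: 3
Op 5: add_edge(H, B). Edges now: 4
Op 6: add_edge(C, A). Edges now: 5
Compute levels (Kahn BFS):
  sources (in-degree 0): C, F, G, H
  process C: level=0
    C->A: in-degree(A)=0, level(A)=1, enqueue
  process F: level=0
    F->D: in-degree(D)=0, level(D)=1, enqueue
  process G: level=0
    G->B: in-degree(B)=1, level(B)>=1
  process H: level=0
    H->B: in-degree(B)=0, level(B)=1, enqueue
  process A: level=1
  process D: level=1
  process B: level=1
    B->E: in-degree(E)=0, level(E)=2, enqueue
  process E: level=2
All levels: A:1, B:1, C:0, D:1, E:2, F:0, G:0, H:0
level(E) = 2

Answer: 2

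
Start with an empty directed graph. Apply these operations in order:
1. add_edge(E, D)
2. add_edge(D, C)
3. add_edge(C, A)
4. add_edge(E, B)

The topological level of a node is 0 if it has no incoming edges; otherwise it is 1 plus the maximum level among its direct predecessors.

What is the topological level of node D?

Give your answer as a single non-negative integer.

Answer: 1

Derivation:
Op 1: add_edge(E, D). Edges now: 1
Op 2: add_edge(D, C). Edges now: 2
Op 3: add_edge(C, A). Edges now: 3
Op 4: add_edge(E, B). Edges now: 4
Compute levels (Kahn BFS):
  sources (in-degree 0): E
  process E: level=0
    E->B: in-degree(B)=0, level(B)=1, enqueue
    E->D: in-degree(D)=0, level(D)=1, enqueue
  process B: level=1
  process D: level=1
    D->C: in-degree(C)=0, level(C)=2, enqueue
  process C: level=2
    C->A: in-degree(A)=0, level(A)=3, enqueue
  process A: level=3
All levels: A:3, B:1, C:2, D:1, E:0
level(D) = 1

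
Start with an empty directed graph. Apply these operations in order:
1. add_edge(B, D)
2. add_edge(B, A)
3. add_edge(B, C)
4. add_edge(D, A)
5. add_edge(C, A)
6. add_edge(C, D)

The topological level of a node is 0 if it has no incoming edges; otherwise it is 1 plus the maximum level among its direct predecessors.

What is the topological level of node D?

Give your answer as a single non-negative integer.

Answer: 2

Derivation:
Op 1: add_edge(B, D). Edges now: 1
Op 2: add_edge(B, A). Edges now: 2
Op 3: add_edge(B, C). Edges now: 3
Op 4: add_edge(D, A). Edges now: 4
Op 5: add_edge(C, A). Edges now: 5
Op 6: add_edge(C, D). Edges now: 6
Compute levels (Kahn BFS):
  sources (in-degree 0): B
  process B: level=0
    B->A: in-degree(A)=2, level(A)>=1
    B->C: in-degree(C)=0, level(C)=1, enqueue
    B->D: in-degree(D)=1, level(D)>=1
  process C: level=1
    C->A: in-degree(A)=1, level(A)>=2
    C->D: in-degree(D)=0, level(D)=2, enqueue
  process D: level=2
    D->A: in-degree(A)=0, level(A)=3, enqueue
  process A: level=3
All levels: A:3, B:0, C:1, D:2
level(D) = 2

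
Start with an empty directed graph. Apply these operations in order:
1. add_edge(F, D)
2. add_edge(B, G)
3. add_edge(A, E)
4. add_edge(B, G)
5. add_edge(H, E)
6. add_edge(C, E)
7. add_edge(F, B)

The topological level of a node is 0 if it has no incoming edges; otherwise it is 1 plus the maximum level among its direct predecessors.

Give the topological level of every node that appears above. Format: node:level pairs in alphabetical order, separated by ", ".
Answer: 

Answer: A:0, B:1, C:0, D:1, E:1, F:0, G:2, H:0

Derivation:
Op 1: add_edge(F, D). Edges now: 1
Op 2: add_edge(B, G). Edges now: 2
Op 3: add_edge(A, E). Edges now: 3
Op 4: add_edge(B, G) (duplicate, no change). Edges now: 3
Op 5: add_edge(H, E). Edges now: 4
Op 6: add_edge(C, E). Edges now: 5
Op 7: add_edge(F, B). Edges now: 6
Compute levels (Kahn BFS):
  sources (in-degree 0): A, C, F, H
  process A: level=0
    A->E: in-degree(E)=2, level(E)>=1
  process C: level=0
    C->E: in-degree(E)=1, level(E)>=1
  process F: level=0
    F->B: in-degree(B)=0, level(B)=1, enqueue
    F->D: in-degree(D)=0, level(D)=1, enqueue
  process H: level=0
    H->E: in-degree(E)=0, level(E)=1, enqueue
  process B: level=1
    B->G: in-degree(G)=0, level(G)=2, enqueue
  process D: level=1
  process E: level=1
  process G: level=2
All levels: A:0, B:1, C:0, D:1, E:1, F:0, G:2, H:0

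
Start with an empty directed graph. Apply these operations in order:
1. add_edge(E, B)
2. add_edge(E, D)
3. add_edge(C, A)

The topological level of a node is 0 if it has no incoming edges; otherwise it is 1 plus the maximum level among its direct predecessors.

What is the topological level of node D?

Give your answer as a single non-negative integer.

Op 1: add_edge(E, B). Edges now: 1
Op 2: add_edge(E, D). Edges now: 2
Op 3: add_edge(C, A). Edges now: 3
Compute levels (Kahn BFS):
  sources (in-degree 0): C, E
  process C: level=0
    C->A: in-degree(A)=0, level(A)=1, enqueue
  process E: level=0
    E->B: in-degree(B)=0, level(B)=1, enqueue
    E->D: in-degree(D)=0, level(D)=1, enqueue
  process A: level=1
  process B: level=1
  process D: level=1
All levels: A:1, B:1, C:0, D:1, E:0
level(D) = 1

Answer: 1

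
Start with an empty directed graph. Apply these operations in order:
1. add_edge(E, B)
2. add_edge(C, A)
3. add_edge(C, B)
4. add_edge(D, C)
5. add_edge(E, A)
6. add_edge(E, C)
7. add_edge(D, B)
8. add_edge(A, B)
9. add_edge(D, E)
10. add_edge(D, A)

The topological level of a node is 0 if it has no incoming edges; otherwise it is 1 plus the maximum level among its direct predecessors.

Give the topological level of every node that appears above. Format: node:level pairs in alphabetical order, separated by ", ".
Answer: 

Answer: A:3, B:4, C:2, D:0, E:1

Derivation:
Op 1: add_edge(E, B). Edges now: 1
Op 2: add_edge(C, A). Edges now: 2
Op 3: add_edge(C, B). Edges now: 3
Op 4: add_edge(D, C). Edges now: 4
Op 5: add_edge(E, A). Edges now: 5
Op 6: add_edge(E, C). Edges now: 6
Op 7: add_edge(D, B). Edges now: 7
Op 8: add_edge(A, B). Edges now: 8
Op 9: add_edge(D, E). Edges now: 9
Op 10: add_edge(D, A). Edges now: 10
Compute levels (Kahn BFS):
  sources (in-degree 0): D
  process D: level=0
    D->A: in-degree(A)=2, level(A)>=1
    D->B: in-degree(B)=3, level(B)>=1
    D->C: in-degree(C)=1, level(C)>=1
    D->E: in-degree(E)=0, level(E)=1, enqueue
  process E: level=1
    E->A: in-degree(A)=1, level(A)>=2
    E->B: in-degree(B)=2, level(B)>=2
    E->C: in-degree(C)=0, level(C)=2, enqueue
  process C: level=2
    C->A: in-degree(A)=0, level(A)=3, enqueue
    C->B: in-degree(B)=1, level(B)>=3
  process A: level=3
    A->B: in-degree(B)=0, level(B)=4, enqueue
  process B: level=4
All levels: A:3, B:4, C:2, D:0, E:1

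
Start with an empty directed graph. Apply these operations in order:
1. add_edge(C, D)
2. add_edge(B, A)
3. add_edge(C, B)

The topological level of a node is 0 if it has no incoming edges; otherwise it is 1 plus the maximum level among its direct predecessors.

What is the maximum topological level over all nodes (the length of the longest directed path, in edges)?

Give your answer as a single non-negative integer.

Op 1: add_edge(C, D). Edges now: 1
Op 2: add_edge(B, A). Edges now: 2
Op 3: add_edge(C, B). Edges now: 3
Compute levels (Kahn BFS):
  sources (in-degree 0): C
  process C: level=0
    C->B: in-degree(B)=0, level(B)=1, enqueue
    C->D: in-degree(D)=0, level(D)=1, enqueue
  process B: level=1
    B->A: in-degree(A)=0, level(A)=2, enqueue
  process D: level=1
  process A: level=2
All levels: A:2, B:1, C:0, D:1
max level = 2

Answer: 2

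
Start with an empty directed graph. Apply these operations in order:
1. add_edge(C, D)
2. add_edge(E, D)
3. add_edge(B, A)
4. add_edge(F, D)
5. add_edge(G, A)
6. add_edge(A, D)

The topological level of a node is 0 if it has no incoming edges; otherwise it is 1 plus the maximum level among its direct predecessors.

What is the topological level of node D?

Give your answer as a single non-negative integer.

Answer: 2

Derivation:
Op 1: add_edge(C, D). Edges now: 1
Op 2: add_edge(E, D). Edges now: 2
Op 3: add_edge(B, A). Edges now: 3
Op 4: add_edge(F, D). Edges now: 4
Op 5: add_edge(G, A). Edges now: 5
Op 6: add_edge(A, D). Edges now: 6
Compute levels (Kahn BFS):
  sources (in-degree 0): B, C, E, F, G
  process B: level=0
    B->A: in-degree(A)=1, level(A)>=1
  process C: level=0
    C->D: in-degree(D)=3, level(D)>=1
  process E: level=0
    E->D: in-degree(D)=2, level(D)>=1
  process F: level=0
    F->D: in-degree(D)=1, level(D)>=1
  process G: level=0
    G->A: in-degree(A)=0, level(A)=1, enqueue
  process A: level=1
    A->D: in-degree(D)=0, level(D)=2, enqueue
  process D: level=2
All levels: A:1, B:0, C:0, D:2, E:0, F:0, G:0
level(D) = 2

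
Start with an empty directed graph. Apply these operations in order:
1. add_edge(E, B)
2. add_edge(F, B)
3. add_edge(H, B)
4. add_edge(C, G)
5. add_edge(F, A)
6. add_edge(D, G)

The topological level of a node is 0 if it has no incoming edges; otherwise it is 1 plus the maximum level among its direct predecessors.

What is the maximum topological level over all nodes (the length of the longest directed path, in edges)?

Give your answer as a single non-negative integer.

Answer: 1

Derivation:
Op 1: add_edge(E, B). Edges now: 1
Op 2: add_edge(F, B). Edges now: 2
Op 3: add_edge(H, B). Edges now: 3
Op 4: add_edge(C, G). Edges now: 4
Op 5: add_edge(F, A). Edges now: 5
Op 6: add_edge(D, G). Edges now: 6
Compute levels (Kahn BFS):
  sources (in-degree 0): C, D, E, F, H
  process C: level=0
    C->G: in-degree(G)=1, level(G)>=1
  process D: level=0
    D->G: in-degree(G)=0, level(G)=1, enqueue
  process E: level=0
    E->B: in-degree(B)=2, level(B)>=1
  process F: level=0
    F->A: in-degree(A)=0, level(A)=1, enqueue
    F->B: in-degree(B)=1, level(B)>=1
  process H: level=0
    H->B: in-degree(B)=0, level(B)=1, enqueue
  process G: level=1
  process A: level=1
  process B: level=1
All levels: A:1, B:1, C:0, D:0, E:0, F:0, G:1, H:0
max level = 1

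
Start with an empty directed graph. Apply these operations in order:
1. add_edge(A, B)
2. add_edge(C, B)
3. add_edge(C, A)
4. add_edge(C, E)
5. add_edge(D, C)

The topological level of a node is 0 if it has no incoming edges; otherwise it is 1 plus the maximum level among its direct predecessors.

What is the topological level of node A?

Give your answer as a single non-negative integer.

Answer: 2

Derivation:
Op 1: add_edge(A, B). Edges now: 1
Op 2: add_edge(C, B). Edges now: 2
Op 3: add_edge(C, A). Edges now: 3
Op 4: add_edge(C, E). Edges now: 4
Op 5: add_edge(D, C). Edges now: 5
Compute levels (Kahn BFS):
  sources (in-degree 0): D
  process D: level=0
    D->C: in-degree(C)=0, level(C)=1, enqueue
  process C: level=1
    C->A: in-degree(A)=0, level(A)=2, enqueue
    C->B: in-degree(B)=1, level(B)>=2
    C->E: in-degree(E)=0, level(E)=2, enqueue
  process A: level=2
    A->B: in-degree(B)=0, level(B)=3, enqueue
  process E: level=2
  process B: level=3
All levels: A:2, B:3, C:1, D:0, E:2
level(A) = 2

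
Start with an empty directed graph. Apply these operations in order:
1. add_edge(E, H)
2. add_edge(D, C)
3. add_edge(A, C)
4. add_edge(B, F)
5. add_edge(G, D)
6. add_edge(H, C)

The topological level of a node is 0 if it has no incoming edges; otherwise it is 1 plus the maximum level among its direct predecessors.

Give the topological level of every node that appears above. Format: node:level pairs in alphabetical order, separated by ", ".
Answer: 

Op 1: add_edge(E, H). Edges now: 1
Op 2: add_edge(D, C). Edges now: 2
Op 3: add_edge(A, C). Edges now: 3
Op 4: add_edge(B, F). Edges now: 4
Op 5: add_edge(G, D). Edges now: 5
Op 6: add_edge(H, C). Edges now: 6
Compute levels (Kahn BFS):
  sources (in-degree 0): A, B, E, G
  process A: level=0
    A->C: in-degree(C)=2, level(C)>=1
  process B: level=0
    B->F: in-degree(F)=0, level(F)=1, enqueue
  process E: level=0
    E->H: in-degree(H)=0, level(H)=1, enqueue
  process G: level=0
    G->D: in-degree(D)=0, level(D)=1, enqueue
  process F: level=1
  process H: level=1
    H->C: in-degree(C)=1, level(C)>=2
  process D: level=1
    D->C: in-degree(C)=0, level(C)=2, enqueue
  process C: level=2
All levels: A:0, B:0, C:2, D:1, E:0, F:1, G:0, H:1

Answer: A:0, B:0, C:2, D:1, E:0, F:1, G:0, H:1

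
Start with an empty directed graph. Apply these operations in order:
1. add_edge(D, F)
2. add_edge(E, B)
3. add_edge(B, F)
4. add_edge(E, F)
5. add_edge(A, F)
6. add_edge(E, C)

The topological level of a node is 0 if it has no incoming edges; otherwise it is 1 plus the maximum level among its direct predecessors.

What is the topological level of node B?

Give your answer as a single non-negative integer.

Op 1: add_edge(D, F). Edges now: 1
Op 2: add_edge(E, B). Edges now: 2
Op 3: add_edge(B, F). Edges now: 3
Op 4: add_edge(E, F). Edges now: 4
Op 5: add_edge(A, F). Edges now: 5
Op 6: add_edge(E, C). Edges now: 6
Compute levels (Kahn BFS):
  sources (in-degree 0): A, D, E
  process A: level=0
    A->F: in-degree(F)=3, level(F)>=1
  process D: level=0
    D->F: in-degree(F)=2, level(F)>=1
  process E: level=0
    E->B: in-degree(B)=0, level(B)=1, enqueue
    E->C: in-degree(C)=0, level(C)=1, enqueue
    E->F: in-degree(F)=1, level(F)>=1
  process B: level=1
    B->F: in-degree(F)=0, level(F)=2, enqueue
  process C: level=1
  process F: level=2
All levels: A:0, B:1, C:1, D:0, E:0, F:2
level(B) = 1

Answer: 1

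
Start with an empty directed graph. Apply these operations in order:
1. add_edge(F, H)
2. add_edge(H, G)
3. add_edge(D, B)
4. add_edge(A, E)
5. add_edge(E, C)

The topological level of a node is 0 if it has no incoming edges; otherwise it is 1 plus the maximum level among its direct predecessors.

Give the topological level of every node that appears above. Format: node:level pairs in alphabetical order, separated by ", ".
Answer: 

Op 1: add_edge(F, H). Edges now: 1
Op 2: add_edge(H, G). Edges now: 2
Op 3: add_edge(D, B). Edges now: 3
Op 4: add_edge(A, E). Edges now: 4
Op 5: add_edge(E, C). Edges now: 5
Compute levels (Kahn BFS):
  sources (in-degree 0): A, D, F
  process A: level=0
    A->E: in-degree(E)=0, level(E)=1, enqueue
  process D: level=0
    D->B: in-degree(B)=0, level(B)=1, enqueue
  process F: level=0
    F->H: in-degree(H)=0, level(H)=1, enqueue
  process E: level=1
    E->C: in-degree(C)=0, level(C)=2, enqueue
  process B: level=1
  process H: level=1
    H->G: in-degree(G)=0, level(G)=2, enqueue
  process C: level=2
  process G: level=2
All levels: A:0, B:1, C:2, D:0, E:1, F:0, G:2, H:1

Answer: A:0, B:1, C:2, D:0, E:1, F:0, G:2, H:1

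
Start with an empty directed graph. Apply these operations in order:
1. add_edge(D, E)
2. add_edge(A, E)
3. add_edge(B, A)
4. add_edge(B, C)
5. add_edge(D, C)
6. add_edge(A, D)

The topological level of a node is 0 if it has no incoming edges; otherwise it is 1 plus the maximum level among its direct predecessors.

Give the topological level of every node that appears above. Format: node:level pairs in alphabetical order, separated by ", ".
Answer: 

Answer: A:1, B:0, C:3, D:2, E:3

Derivation:
Op 1: add_edge(D, E). Edges now: 1
Op 2: add_edge(A, E). Edges now: 2
Op 3: add_edge(B, A). Edges now: 3
Op 4: add_edge(B, C). Edges now: 4
Op 5: add_edge(D, C). Edges now: 5
Op 6: add_edge(A, D). Edges now: 6
Compute levels (Kahn BFS):
  sources (in-degree 0): B
  process B: level=0
    B->A: in-degree(A)=0, level(A)=1, enqueue
    B->C: in-degree(C)=1, level(C)>=1
  process A: level=1
    A->D: in-degree(D)=0, level(D)=2, enqueue
    A->E: in-degree(E)=1, level(E)>=2
  process D: level=2
    D->C: in-degree(C)=0, level(C)=3, enqueue
    D->E: in-degree(E)=0, level(E)=3, enqueue
  process C: level=3
  process E: level=3
All levels: A:1, B:0, C:3, D:2, E:3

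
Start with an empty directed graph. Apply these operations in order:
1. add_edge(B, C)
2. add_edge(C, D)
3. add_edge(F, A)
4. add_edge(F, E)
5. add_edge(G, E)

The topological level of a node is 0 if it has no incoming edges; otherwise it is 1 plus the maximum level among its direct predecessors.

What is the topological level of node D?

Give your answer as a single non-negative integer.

Op 1: add_edge(B, C). Edges now: 1
Op 2: add_edge(C, D). Edges now: 2
Op 3: add_edge(F, A). Edges now: 3
Op 4: add_edge(F, E). Edges now: 4
Op 5: add_edge(G, E). Edges now: 5
Compute levels (Kahn BFS):
  sources (in-degree 0): B, F, G
  process B: level=0
    B->C: in-degree(C)=0, level(C)=1, enqueue
  process F: level=0
    F->A: in-degree(A)=0, level(A)=1, enqueue
    F->E: in-degree(E)=1, level(E)>=1
  process G: level=0
    G->E: in-degree(E)=0, level(E)=1, enqueue
  process C: level=1
    C->D: in-degree(D)=0, level(D)=2, enqueue
  process A: level=1
  process E: level=1
  process D: level=2
All levels: A:1, B:0, C:1, D:2, E:1, F:0, G:0
level(D) = 2

Answer: 2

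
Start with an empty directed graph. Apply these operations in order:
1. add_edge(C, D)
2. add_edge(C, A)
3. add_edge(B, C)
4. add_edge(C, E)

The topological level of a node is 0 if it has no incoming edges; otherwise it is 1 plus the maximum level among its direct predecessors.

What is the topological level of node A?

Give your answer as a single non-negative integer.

Answer: 2

Derivation:
Op 1: add_edge(C, D). Edges now: 1
Op 2: add_edge(C, A). Edges now: 2
Op 3: add_edge(B, C). Edges now: 3
Op 4: add_edge(C, E). Edges now: 4
Compute levels (Kahn BFS):
  sources (in-degree 0): B
  process B: level=0
    B->C: in-degree(C)=0, level(C)=1, enqueue
  process C: level=1
    C->A: in-degree(A)=0, level(A)=2, enqueue
    C->D: in-degree(D)=0, level(D)=2, enqueue
    C->E: in-degree(E)=0, level(E)=2, enqueue
  process A: level=2
  process D: level=2
  process E: level=2
All levels: A:2, B:0, C:1, D:2, E:2
level(A) = 2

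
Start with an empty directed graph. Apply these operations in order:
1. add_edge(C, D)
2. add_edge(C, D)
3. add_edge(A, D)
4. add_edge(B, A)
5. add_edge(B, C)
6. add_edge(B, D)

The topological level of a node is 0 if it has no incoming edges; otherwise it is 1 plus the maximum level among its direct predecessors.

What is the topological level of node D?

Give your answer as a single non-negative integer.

Op 1: add_edge(C, D). Edges now: 1
Op 2: add_edge(C, D) (duplicate, no change). Edges now: 1
Op 3: add_edge(A, D). Edges now: 2
Op 4: add_edge(B, A). Edges now: 3
Op 5: add_edge(B, C). Edges now: 4
Op 6: add_edge(B, D). Edges now: 5
Compute levels (Kahn BFS):
  sources (in-degree 0): B
  process B: level=0
    B->A: in-degree(A)=0, level(A)=1, enqueue
    B->C: in-degree(C)=0, level(C)=1, enqueue
    B->D: in-degree(D)=2, level(D)>=1
  process A: level=1
    A->D: in-degree(D)=1, level(D)>=2
  process C: level=1
    C->D: in-degree(D)=0, level(D)=2, enqueue
  process D: level=2
All levels: A:1, B:0, C:1, D:2
level(D) = 2

Answer: 2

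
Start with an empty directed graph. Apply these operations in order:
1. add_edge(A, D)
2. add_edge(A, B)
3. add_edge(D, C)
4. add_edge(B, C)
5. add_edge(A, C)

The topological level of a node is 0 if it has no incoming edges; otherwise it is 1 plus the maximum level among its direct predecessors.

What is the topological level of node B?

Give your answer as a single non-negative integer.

Answer: 1

Derivation:
Op 1: add_edge(A, D). Edges now: 1
Op 2: add_edge(A, B). Edges now: 2
Op 3: add_edge(D, C). Edges now: 3
Op 4: add_edge(B, C). Edges now: 4
Op 5: add_edge(A, C). Edges now: 5
Compute levels (Kahn BFS):
  sources (in-degree 0): A
  process A: level=0
    A->B: in-degree(B)=0, level(B)=1, enqueue
    A->C: in-degree(C)=2, level(C)>=1
    A->D: in-degree(D)=0, level(D)=1, enqueue
  process B: level=1
    B->C: in-degree(C)=1, level(C)>=2
  process D: level=1
    D->C: in-degree(C)=0, level(C)=2, enqueue
  process C: level=2
All levels: A:0, B:1, C:2, D:1
level(B) = 1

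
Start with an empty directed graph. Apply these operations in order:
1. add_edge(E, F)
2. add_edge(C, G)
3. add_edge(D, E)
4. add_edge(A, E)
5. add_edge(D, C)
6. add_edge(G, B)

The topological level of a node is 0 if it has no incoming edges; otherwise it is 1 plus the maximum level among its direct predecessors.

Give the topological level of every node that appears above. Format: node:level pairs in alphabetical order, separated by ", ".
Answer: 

Answer: A:0, B:3, C:1, D:0, E:1, F:2, G:2

Derivation:
Op 1: add_edge(E, F). Edges now: 1
Op 2: add_edge(C, G). Edges now: 2
Op 3: add_edge(D, E). Edges now: 3
Op 4: add_edge(A, E). Edges now: 4
Op 5: add_edge(D, C). Edges now: 5
Op 6: add_edge(G, B). Edges now: 6
Compute levels (Kahn BFS):
  sources (in-degree 0): A, D
  process A: level=0
    A->E: in-degree(E)=1, level(E)>=1
  process D: level=0
    D->C: in-degree(C)=0, level(C)=1, enqueue
    D->E: in-degree(E)=0, level(E)=1, enqueue
  process C: level=1
    C->G: in-degree(G)=0, level(G)=2, enqueue
  process E: level=1
    E->F: in-degree(F)=0, level(F)=2, enqueue
  process G: level=2
    G->B: in-degree(B)=0, level(B)=3, enqueue
  process F: level=2
  process B: level=3
All levels: A:0, B:3, C:1, D:0, E:1, F:2, G:2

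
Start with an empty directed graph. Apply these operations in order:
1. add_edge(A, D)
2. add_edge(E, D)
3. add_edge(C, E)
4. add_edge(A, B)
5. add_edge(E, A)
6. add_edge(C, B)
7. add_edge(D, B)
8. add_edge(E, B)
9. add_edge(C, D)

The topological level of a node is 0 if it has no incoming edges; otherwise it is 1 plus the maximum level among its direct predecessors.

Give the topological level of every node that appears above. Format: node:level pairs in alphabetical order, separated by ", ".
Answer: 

Answer: A:2, B:4, C:0, D:3, E:1

Derivation:
Op 1: add_edge(A, D). Edges now: 1
Op 2: add_edge(E, D). Edges now: 2
Op 3: add_edge(C, E). Edges now: 3
Op 4: add_edge(A, B). Edges now: 4
Op 5: add_edge(E, A). Edges now: 5
Op 6: add_edge(C, B). Edges now: 6
Op 7: add_edge(D, B). Edges now: 7
Op 8: add_edge(E, B). Edges now: 8
Op 9: add_edge(C, D). Edges now: 9
Compute levels (Kahn BFS):
  sources (in-degree 0): C
  process C: level=0
    C->B: in-degree(B)=3, level(B)>=1
    C->D: in-degree(D)=2, level(D)>=1
    C->E: in-degree(E)=0, level(E)=1, enqueue
  process E: level=1
    E->A: in-degree(A)=0, level(A)=2, enqueue
    E->B: in-degree(B)=2, level(B)>=2
    E->D: in-degree(D)=1, level(D)>=2
  process A: level=2
    A->B: in-degree(B)=1, level(B)>=3
    A->D: in-degree(D)=0, level(D)=3, enqueue
  process D: level=3
    D->B: in-degree(B)=0, level(B)=4, enqueue
  process B: level=4
All levels: A:2, B:4, C:0, D:3, E:1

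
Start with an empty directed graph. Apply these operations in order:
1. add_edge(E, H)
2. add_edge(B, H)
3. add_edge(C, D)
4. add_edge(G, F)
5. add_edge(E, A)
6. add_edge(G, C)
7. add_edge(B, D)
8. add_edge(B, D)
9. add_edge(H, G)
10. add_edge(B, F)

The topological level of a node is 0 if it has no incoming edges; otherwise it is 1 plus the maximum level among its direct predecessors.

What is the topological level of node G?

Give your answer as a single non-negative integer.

Answer: 2

Derivation:
Op 1: add_edge(E, H). Edges now: 1
Op 2: add_edge(B, H). Edges now: 2
Op 3: add_edge(C, D). Edges now: 3
Op 4: add_edge(G, F). Edges now: 4
Op 5: add_edge(E, A). Edges now: 5
Op 6: add_edge(G, C). Edges now: 6
Op 7: add_edge(B, D). Edges now: 7
Op 8: add_edge(B, D) (duplicate, no change). Edges now: 7
Op 9: add_edge(H, G). Edges now: 8
Op 10: add_edge(B, F). Edges now: 9
Compute levels (Kahn BFS):
  sources (in-degree 0): B, E
  process B: level=0
    B->D: in-degree(D)=1, level(D)>=1
    B->F: in-degree(F)=1, level(F)>=1
    B->H: in-degree(H)=1, level(H)>=1
  process E: level=0
    E->A: in-degree(A)=0, level(A)=1, enqueue
    E->H: in-degree(H)=0, level(H)=1, enqueue
  process A: level=1
  process H: level=1
    H->G: in-degree(G)=0, level(G)=2, enqueue
  process G: level=2
    G->C: in-degree(C)=0, level(C)=3, enqueue
    G->F: in-degree(F)=0, level(F)=3, enqueue
  process C: level=3
    C->D: in-degree(D)=0, level(D)=4, enqueue
  process F: level=3
  process D: level=4
All levels: A:1, B:0, C:3, D:4, E:0, F:3, G:2, H:1
level(G) = 2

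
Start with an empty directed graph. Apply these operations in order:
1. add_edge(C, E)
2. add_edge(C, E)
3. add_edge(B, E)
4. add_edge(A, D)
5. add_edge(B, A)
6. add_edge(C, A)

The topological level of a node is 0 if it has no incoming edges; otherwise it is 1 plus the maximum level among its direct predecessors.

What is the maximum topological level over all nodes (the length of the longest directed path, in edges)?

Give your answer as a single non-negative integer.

Answer: 2

Derivation:
Op 1: add_edge(C, E). Edges now: 1
Op 2: add_edge(C, E) (duplicate, no change). Edges now: 1
Op 3: add_edge(B, E). Edges now: 2
Op 4: add_edge(A, D). Edges now: 3
Op 5: add_edge(B, A). Edges now: 4
Op 6: add_edge(C, A). Edges now: 5
Compute levels (Kahn BFS):
  sources (in-degree 0): B, C
  process B: level=0
    B->A: in-degree(A)=1, level(A)>=1
    B->E: in-degree(E)=1, level(E)>=1
  process C: level=0
    C->A: in-degree(A)=0, level(A)=1, enqueue
    C->E: in-degree(E)=0, level(E)=1, enqueue
  process A: level=1
    A->D: in-degree(D)=0, level(D)=2, enqueue
  process E: level=1
  process D: level=2
All levels: A:1, B:0, C:0, D:2, E:1
max level = 2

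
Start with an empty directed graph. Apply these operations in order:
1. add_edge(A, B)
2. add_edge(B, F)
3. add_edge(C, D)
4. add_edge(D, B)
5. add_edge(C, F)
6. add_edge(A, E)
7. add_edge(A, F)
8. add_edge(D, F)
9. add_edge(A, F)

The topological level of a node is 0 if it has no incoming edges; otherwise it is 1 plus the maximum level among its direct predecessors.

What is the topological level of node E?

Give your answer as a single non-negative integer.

Op 1: add_edge(A, B). Edges now: 1
Op 2: add_edge(B, F). Edges now: 2
Op 3: add_edge(C, D). Edges now: 3
Op 4: add_edge(D, B). Edges now: 4
Op 5: add_edge(C, F). Edges now: 5
Op 6: add_edge(A, E). Edges now: 6
Op 7: add_edge(A, F). Edges now: 7
Op 8: add_edge(D, F). Edges now: 8
Op 9: add_edge(A, F) (duplicate, no change). Edges now: 8
Compute levels (Kahn BFS):
  sources (in-degree 0): A, C
  process A: level=0
    A->B: in-degree(B)=1, level(B)>=1
    A->E: in-degree(E)=0, level(E)=1, enqueue
    A->F: in-degree(F)=3, level(F)>=1
  process C: level=0
    C->D: in-degree(D)=0, level(D)=1, enqueue
    C->F: in-degree(F)=2, level(F)>=1
  process E: level=1
  process D: level=1
    D->B: in-degree(B)=0, level(B)=2, enqueue
    D->F: in-degree(F)=1, level(F)>=2
  process B: level=2
    B->F: in-degree(F)=0, level(F)=3, enqueue
  process F: level=3
All levels: A:0, B:2, C:0, D:1, E:1, F:3
level(E) = 1

Answer: 1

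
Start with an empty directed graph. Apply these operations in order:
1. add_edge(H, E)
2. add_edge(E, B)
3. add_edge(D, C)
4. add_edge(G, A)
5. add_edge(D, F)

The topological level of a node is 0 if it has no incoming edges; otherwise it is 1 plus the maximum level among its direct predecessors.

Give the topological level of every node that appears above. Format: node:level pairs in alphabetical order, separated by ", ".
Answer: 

Op 1: add_edge(H, E). Edges now: 1
Op 2: add_edge(E, B). Edges now: 2
Op 3: add_edge(D, C). Edges now: 3
Op 4: add_edge(G, A). Edges now: 4
Op 5: add_edge(D, F). Edges now: 5
Compute levels (Kahn BFS):
  sources (in-degree 0): D, G, H
  process D: level=0
    D->C: in-degree(C)=0, level(C)=1, enqueue
    D->F: in-degree(F)=0, level(F)=1, enqueue
  process G: level=0
    G->A: in-degree(A)=0, level(A)=1, enqueue
  process H: level=0
    H->E: in-degree(E)=0, level(E)=1, enqueue
  process C: level=1
  process F: level=1
  process A: level=1
  process E: level=1
    E->B: in-degree(B)=0, level(B)=2, enqueue
  process B: level=2
All levels: A:1, B:2, C:1, D:0, E:1, F:1, G:0, H:0

Answer: A:1, B:2, C:1, D:0, E:1, F:1, G:0, H:0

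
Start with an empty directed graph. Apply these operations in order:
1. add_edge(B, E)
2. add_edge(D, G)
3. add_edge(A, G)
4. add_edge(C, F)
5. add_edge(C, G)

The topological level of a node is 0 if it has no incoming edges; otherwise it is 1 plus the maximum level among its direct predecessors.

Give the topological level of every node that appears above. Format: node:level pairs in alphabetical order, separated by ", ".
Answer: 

Op 1: add_edge(B, E). Edges now: 1
Op 2: add_edge(D, G). Edges now: 2
Op 3: add_edge(A, G). Edges now: 3
Op 4: add_edge(C, F). Edges now: 4
Op 5: add_edge(C, G). Edges now: 5
Compute levels (Kahn BFS):
  sources (in-degree 0): A, B, C, D
  process A: level=0
    A->G: in-degree(G)=2, level(G)>=1
  process B: level=0
    B->E: in-degree(E)=0, level(E)=1, enqueue
  process C: level=0
    C->F: in-degree(F)=0, level(F)=1, enqueue
    C->G: in-degree(G)=1, level(G)>=1
  process D: level=0
    D->G: in-degree(G)=0, level(G)=1, enqueue
  process E: level=1
  process F: level=1
  process G: level=1
All levels: A:0, B:0, C:0, D:0, E:1, F:1, G:1

Answer: A:0, B:0, C:0, D:0, E:1, F:1, G:1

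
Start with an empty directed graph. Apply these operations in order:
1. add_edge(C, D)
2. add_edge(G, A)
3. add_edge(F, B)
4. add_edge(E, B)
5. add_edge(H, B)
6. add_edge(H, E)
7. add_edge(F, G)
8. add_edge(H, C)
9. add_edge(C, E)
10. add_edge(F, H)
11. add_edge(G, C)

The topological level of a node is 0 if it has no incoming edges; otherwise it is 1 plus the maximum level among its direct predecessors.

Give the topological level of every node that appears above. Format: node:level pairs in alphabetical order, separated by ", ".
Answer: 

Op 1: add_edge(C, D). Edges now: 1
Op 2: add_edge(G, A). Edges now: 2
Op 3: add_edge(F, B). Edges now: 3
Op 4: add_edge(E, B). Edges now: 4
Op 5: add_edge(H, B). Edges now: 5
Op 6: add_edge(H, E). Edges now: 6
Op 7: add_edge(F, G). Edges now: 7
Op 8: add_edge(H, C). Edges now: 8
Op 9: add_edge(C, E). Edges now: 9
Op 10: add_edge(F, H). Edges now: 10
Op 11: add_edge(G, C). Edges now: 11
Compute levels (Kahn BFS):
  sources (in-degree 0): F
  process F: level=0
    F->B: in-degree(B)=2, level(B)>=1
    F->G: in-degree(G)=0, level(G)=1, enqueue
    F->H: in-degree(H)=0, level(H)=1, enqueue
  process G: level=1
    G->A: in-degree(A)=0, level(A)=2, enqueue
    G->C: in-degree(C)=1, level(C)>=2
  process H: level=1
    H->B: in-degree(B)=1, level(B)>=2
    H->C: in-degree(C)=0, level(C)=2, enqueue
    H->E: in-degree(E)=1, level(E)>=2
  process A: level=2
  process C: level=2
    C->D: in-degree(D)=0, level(D)=3, enqueue
    C->E: in-degree(E)=0, level(E)=3, enqueue
  process D: level=3
  process E: level=3
    E->B: in-degree(B)=0, level(B)=4, enqueue
  process B: level=4
All levels: A:2, B:4, C:2, D:3, E:3, F:0, G:1, H:1

Answer: A:2, B:4, C:2, D:3, E:3, F:0, G:1, H:1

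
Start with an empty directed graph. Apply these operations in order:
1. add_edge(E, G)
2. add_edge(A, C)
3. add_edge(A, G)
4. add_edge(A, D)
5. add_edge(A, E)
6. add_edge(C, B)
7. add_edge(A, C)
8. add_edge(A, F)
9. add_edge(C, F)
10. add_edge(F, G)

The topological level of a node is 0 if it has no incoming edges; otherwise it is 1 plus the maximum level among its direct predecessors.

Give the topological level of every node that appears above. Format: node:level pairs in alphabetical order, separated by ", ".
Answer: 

Answer: A:0, B:2, C:1, D:1, E:1, F:2, G:3

Derivation:
Op 1: add_edge(E, G). Edges now: 1
Op 2: add_edge(A, C). Edges now: 2
Op 3: add_edge(A, G). Edges now: 3
Op 4: add_edge(A, D). Edges now: 4
Op 5: add_edge(A, E). Edges now: 5
Op 6: add_edge(C, B). Edges now: 6
Op 7: add_edge(A, C) (duplicate, no change). Edges now: 6
Op 8: add_edge(A, F). Edges now: 7
Op 9: add_edge(C, F). Edges now: 8
Op 10: add_edge(F, G). Edges now: 9
Compute levels (Kahn BFS):
  sources (in-degree 0): A
  process A: level=0
    A->C: in-degree(C)=0, level(C)=1, enqueue
    A->D: in-degree(D)=0, level(D)=1, enqueue
    A->E: in-degree(E)=0, level(E)=1, enqueue
    A->F: in-degree(F)=1, level(F)>=1
    A->G: in-degree(G)=2, level(G)>=1
  process C: level=1
    C->B: in-degree(B)=0, level(B)=2, enqueue
    C->F: in-degree(F)=0, level(F)=2, enqueue
  process D: level=1
  process E: level=1
    E->G: in-degree(G)=1, level(G)>=2
  process B: level=2
  process F: level=2
    F->G: in-degree(G)=0, level(G)=3, enqueue
  process G: level=3
All levels: A:0, B:2, C:1, D:1, E:1, F:2, G:3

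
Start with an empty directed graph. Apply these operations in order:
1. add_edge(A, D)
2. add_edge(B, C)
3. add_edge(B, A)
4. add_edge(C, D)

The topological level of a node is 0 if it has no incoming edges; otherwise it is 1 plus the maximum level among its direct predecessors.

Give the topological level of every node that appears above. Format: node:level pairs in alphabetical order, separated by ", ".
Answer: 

Answer: A:1, B:0, C:1, D:2

Derivation:
Op 1: add_edge(A, D). Edges now: 1
Op 2: add_edge(B, C). Edges now: 2
Op 3: add_edge(B, A). Edges now: 3
Op 4: add_edge(C, D). Edges now: 4
Compute levels (Kahn BFS):
  sources (in-degree 0): B
  process B: level=0
    B->A: in-degree(A)=0, level(A)=1, enqueue
    B->C: in-degree(C)=0, level(C)=1, enqueue
  process A: level=1
    A->D: in-degree(D)=1, level(D)>=2
  process C: level=1
    C->D: in-degree(D)=0, level(D)=2, enqueue
  process D: level=2
All levels: A:1, B:0, C:1, D:2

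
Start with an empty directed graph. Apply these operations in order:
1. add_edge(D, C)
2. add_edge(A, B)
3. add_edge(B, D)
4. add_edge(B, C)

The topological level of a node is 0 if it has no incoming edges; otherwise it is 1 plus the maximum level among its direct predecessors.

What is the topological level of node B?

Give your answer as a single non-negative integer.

Op 1: add_edge(D, C). Edges now: 1
Op 2: add_edge(A, B). Edges now: 2
Op 3: add_edge(B, D). Edges now: 3
Op 4: add_edge(B, C). Edges now: 4
Compute levels (Kahn BFS):
  sources (in-degree 0): A
  process A: level=0
    A->B: in-degree(B)=0, level(B)=1, enqueue
  process B: level=1
    B->C: in-degree(C)=1, level(C)>=2
    B->D: in-degree(D)=0, level(D)=2, enqueue
  process D: level=2
    D->C: in-degree(C)=0, level(C)=3, enqueue
  process C: level=3
All levels: A:0, B:1, C:3, D:2
level(B) = 1

Answer: 1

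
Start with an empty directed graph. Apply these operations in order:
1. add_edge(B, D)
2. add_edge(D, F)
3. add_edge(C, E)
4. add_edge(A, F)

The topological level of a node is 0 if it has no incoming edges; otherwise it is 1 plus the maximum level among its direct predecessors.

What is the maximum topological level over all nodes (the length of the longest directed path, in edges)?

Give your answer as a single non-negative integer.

Answer: 2

Derivation:
Op 1: add_edge(B, D). Edges now: 1
Op 2: add_edge(D, F). Edges now: 2
Op 3: add_edge(C, E). Edges now: 3
Op 4: add_edge(A, F). Edges now: 4
Compute levels (Kahn BFS):
  sources (in-degree 0): A, B, C
  process A: level=0
    A->F: in-degree(F)=1, level(F)>=1
  process B: level=0
    B->D: in-degree(D)=0, level(D)=1, enqueue
  process C: level=0
    C->E: in-degree(E)=0, level(E)=1, enqueue
  process D: level=1
    D->F: in-degree(F)=0, level(F)=2, enqueue
  process E: level=1
  process F: level=2
All levels: A:0, B:0, C:0, D:1, E:1, F:2
max level = 2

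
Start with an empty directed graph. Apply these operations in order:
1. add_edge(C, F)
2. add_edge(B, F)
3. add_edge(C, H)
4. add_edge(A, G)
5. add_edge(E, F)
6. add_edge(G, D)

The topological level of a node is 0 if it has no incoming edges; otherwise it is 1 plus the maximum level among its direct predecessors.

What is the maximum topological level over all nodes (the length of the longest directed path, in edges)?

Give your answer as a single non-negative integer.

Answer: 2

Derivation:
Op 1: add_edge(C, F). Edges now: 1
Op 2: add_edge(B, F). Edges now: 2
Op 3: add_edge(C, H). Edges now: 3
Op 4: add_edge(A, G). Edges now: 4
Op 5: add_edge(E, F). Edges now: 5
Op 6: add_edge(G, D). Edges now: 6
Compute levels (Kahn BFS):
  sources (in-degree 0): A, B, C, E
  process A: level=0
    A->G: in-degree(G)=0, level(G)=1, enqueue
  process B: level=0
    B->F: in-degree(F)=2, level(F)>=1
  process C: level=0
    C->F: in-degree(F)=1, level(F)>=1
    C->H: in-degree(H)=0, level(H)=1, enqueue
  process E: level=0
    E->F: in-degree(F)=0, level(F)=1, enqueue
  process G: level=1
    G->D: in-degree(D)=0, level(D)=2, enqueue
  process H: level=1
  process F: level=1
  process D: level=2
All levels: A:0, B:0, C:0, D:2, E:0, F:1, G:1, H:1
max level = 2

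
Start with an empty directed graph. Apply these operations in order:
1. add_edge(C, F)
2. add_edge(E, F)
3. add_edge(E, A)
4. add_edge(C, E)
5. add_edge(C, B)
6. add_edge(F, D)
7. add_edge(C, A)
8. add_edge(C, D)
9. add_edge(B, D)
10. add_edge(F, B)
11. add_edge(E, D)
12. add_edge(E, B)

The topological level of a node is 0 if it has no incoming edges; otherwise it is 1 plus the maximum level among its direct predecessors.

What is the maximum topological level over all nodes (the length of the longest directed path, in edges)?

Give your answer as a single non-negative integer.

Answer: 4

Derivation:
Op 1: add_edge(C, F). Edges now: 1
Op 2: add_edge(E, F). Edges now: 2
Op 3: add_edge(E, A). Edges now: 3
Op 4: add_edge(C, E). Edges now: 4
Op 5: add_edge(C, B). Edges now: 5
Op 6: add_edge(F, D). Edges now: 6
Op 7: add_edge(C, A). Edges now: 7
Op 8: add_edge(C, D). Edges now: 8
Op 9: add_edge(B, D). Edges now: 9
Op 10: add_edge(F, B). Edges now: 10
Op 11: add_edge(E, D). Edges now: 11
Op 12: add_edge(E, B). Edges now: 12
Compute levels (Kahn BFS):
  sources (in-degree 0): C
  process C: level=0
    C->A: in-degree(A)=1, level(A)>=1
    C->B: in-degree(B)=2, level(B)>=1
    C->D: in-degree(D)=3, level(D)>=1
    C->E: in-degree(E)=0, level(E)=1, enqueue
    C->F: in-degree(F)=1, level(F)>=1
  process E: level=1
    E->A: in-degree(A)=0, level(A)=2, enqueue
    E->B: in-degree(B)=1, level(B)>=2
    E->D: in-degree(D)=2, level(D)>=2
    E->F: in-degree(F)=0, level(F)=2, enqueue
  process A: level=2
  process F: level=2
    F->B: in-degree(B)=0, level(B)=3, enqueue
    F->D: in-degree(D)=1, level(D)>=3
  process B: level=3
    B->D: in-degree(D)=0, level(D)=4, enqueue
  process D: level=4
All levels: A:2, B:3, C:0, D:4, E:1, F:2
max level = 4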